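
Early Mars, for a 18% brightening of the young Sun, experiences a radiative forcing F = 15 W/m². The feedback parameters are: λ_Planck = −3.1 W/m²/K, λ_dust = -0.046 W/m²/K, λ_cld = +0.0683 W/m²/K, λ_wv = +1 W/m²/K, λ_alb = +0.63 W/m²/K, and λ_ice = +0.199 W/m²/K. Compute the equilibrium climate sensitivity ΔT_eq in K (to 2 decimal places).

Net feedback parameter λ = (−3.1) + (-0.046) + (+0.0683) + (+1) + (+0.63) + (+0.199) = -1.2487 W/m²/K.
ΔT = −F/λ = −15/(-1.2487) = 12.01 K.

12.01 K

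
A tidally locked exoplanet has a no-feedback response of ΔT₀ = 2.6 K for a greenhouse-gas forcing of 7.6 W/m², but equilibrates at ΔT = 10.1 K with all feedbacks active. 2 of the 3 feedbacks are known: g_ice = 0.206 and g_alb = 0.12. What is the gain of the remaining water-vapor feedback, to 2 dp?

Amplification A = ΔT/ΔT₀ = 10.1/2.6 = 3.885.
Total gain g = 1 − 1/A = 1 − 1/3.885 = 0.7426.
Known gains sum to 0.206 + 0.12 = 0.326.
g_wv = 0.7426 − 0.326 = 0.42.

0.42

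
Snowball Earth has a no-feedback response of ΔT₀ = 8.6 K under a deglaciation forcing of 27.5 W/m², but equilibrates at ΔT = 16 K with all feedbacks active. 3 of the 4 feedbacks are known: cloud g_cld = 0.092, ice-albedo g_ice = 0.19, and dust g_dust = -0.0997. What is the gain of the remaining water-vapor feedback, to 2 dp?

Amplification A = ΔT/ΔT₀ = 16/8.6 = 1.86.
Total gain g = 1 − 1/A = 1 − 1/1.86 = 0.4624.
Known gains sum to 0.092 + 0.19 − 0.0997 = 0.1823.
g_wv = 0.4624 − 0.1823 = 0.28.

0.28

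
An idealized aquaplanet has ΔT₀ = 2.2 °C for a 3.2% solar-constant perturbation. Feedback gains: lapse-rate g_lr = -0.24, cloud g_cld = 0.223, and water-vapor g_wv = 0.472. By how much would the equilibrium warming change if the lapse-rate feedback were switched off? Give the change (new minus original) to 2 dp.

Original: g = 0.455, ΔT = 2.2/(1−0.455) = 4.0367 °C.
Without lapse-rate: g' = 0.695, ΔT' = 2.2/(1−0.695) = 7.2131 °C.
Change = 7.2131 − 4.0367 = 3.18 °C.

3.18 °C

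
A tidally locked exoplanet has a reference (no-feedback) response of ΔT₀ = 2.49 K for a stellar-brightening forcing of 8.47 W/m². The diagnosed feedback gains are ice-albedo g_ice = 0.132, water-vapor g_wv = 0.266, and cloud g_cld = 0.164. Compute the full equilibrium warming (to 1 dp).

5.7 K

Total gain g = 0.132 + 0.266 + 0.164 = 0.562.
Amplification A = 1/(1 − 0.562) = 2.283.
ΔT = 2.49 × 2.283 = 5.7 K.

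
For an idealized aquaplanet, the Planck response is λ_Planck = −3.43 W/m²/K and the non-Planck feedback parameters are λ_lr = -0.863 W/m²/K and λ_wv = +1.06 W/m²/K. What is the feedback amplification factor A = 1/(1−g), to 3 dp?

Convert to gains: g_lr = -0.863/3.43 = -0.2516; g_wv = 1.06/3.43 = 0.309.
Total gain g = 0.0574.
A = 1/(1 − 0.0574) = 1.061.

1.061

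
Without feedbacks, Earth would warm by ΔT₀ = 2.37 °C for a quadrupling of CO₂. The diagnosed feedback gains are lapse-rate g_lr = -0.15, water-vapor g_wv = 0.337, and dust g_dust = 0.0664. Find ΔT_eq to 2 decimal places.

3.17 °C

Total gain g = -0.15 + 0.337 + 0.0664 = 0.2534.
Amplification A = 1/(1 − 0.2534) = 1.339.
ΔT = 2.37 × 1.339 = 3.17 °C.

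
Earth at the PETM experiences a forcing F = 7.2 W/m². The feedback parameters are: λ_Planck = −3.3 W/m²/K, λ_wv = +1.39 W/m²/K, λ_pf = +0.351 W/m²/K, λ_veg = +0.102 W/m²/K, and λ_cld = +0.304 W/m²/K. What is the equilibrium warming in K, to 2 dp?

6.24 K

Net feedback parameter λ = (−3.3) + (+1.39) + (+0.351) + (+0.102) + (+0.304) = -1.153 W/m²/K.
ΔT = −F/λ = −7.2/(-1.153) = 6.24 K.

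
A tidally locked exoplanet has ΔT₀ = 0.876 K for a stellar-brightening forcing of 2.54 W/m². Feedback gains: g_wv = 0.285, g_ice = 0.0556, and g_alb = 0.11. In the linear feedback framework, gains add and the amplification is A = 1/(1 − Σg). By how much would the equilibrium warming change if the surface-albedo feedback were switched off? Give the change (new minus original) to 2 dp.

-0.27 K

Original: g = 0.4506, ΔT = 0.876/(1−0.4506) = 1.5945 K.
Without surface-albedo: g' = 0.3406, ΔT' = 0.876/(1−0.3406) = 1.3285 K.
Change = 1.3285 − 1.5945 = -0.27 K.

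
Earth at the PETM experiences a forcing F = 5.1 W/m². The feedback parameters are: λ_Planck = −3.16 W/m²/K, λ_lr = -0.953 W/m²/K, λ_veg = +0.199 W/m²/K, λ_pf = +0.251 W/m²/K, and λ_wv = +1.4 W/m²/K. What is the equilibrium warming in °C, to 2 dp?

Net feedback parameter λ = (−3.16) + (-0.953) + (+0.199) + (+0.251) + (+1.4) = -2.263 W/m²/K.
ΔT = −F/λ = −5.1/(-2.263) = 2.25 °C.

2.25 °C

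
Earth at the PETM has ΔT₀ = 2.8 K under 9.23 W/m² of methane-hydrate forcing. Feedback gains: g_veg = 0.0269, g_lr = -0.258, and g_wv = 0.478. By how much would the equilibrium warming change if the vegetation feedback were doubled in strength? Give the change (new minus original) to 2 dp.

Original: g = 0.2469, ΔT = 2.8/(1−0.2469) = 3.7180 K.
With doubled vegetation: g' = 0.2738, ΔT' = 2.8/(1−0.2738) = 3.8557 K.
Change = 3.8557 − 3.7180 = 0.14 K.

0.14 K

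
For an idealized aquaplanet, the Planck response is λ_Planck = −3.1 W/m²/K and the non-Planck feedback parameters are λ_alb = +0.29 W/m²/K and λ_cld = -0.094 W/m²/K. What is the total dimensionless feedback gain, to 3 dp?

0.063

Convert to gains: g_alb = 0.29/3.1 = 0.09355; g_cld = -0.094/3.1 = -0.03032.
Total gain g = 0.06323.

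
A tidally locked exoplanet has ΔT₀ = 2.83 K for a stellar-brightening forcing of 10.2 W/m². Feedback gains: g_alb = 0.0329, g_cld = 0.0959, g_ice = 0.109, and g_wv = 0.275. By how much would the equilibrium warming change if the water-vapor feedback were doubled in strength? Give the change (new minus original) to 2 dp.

7.53 K

Original: g = 0.5128, ΔT = 2.83/(1−0.5128) = 5.8087 K.
With doubled water-vapor: g' = 0.7878, ΔT' = 2.83/(1−0.7878) = 13.3365 K.
Change = 13.3365 − 5.8087 = 7.53 K.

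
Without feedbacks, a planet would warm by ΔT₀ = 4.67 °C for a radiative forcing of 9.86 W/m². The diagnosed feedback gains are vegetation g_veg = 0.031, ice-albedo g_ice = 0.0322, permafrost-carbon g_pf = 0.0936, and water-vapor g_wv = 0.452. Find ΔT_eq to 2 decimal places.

Total gain g = 0.031 + 0.0322 + 0.0936 + 0.452 = 0.6088.
Amplification A = 1/(1 − 0.6088) = 2.556.
ΔT = 4.67 × 2.556 = 11.94 °C.

11.94 °C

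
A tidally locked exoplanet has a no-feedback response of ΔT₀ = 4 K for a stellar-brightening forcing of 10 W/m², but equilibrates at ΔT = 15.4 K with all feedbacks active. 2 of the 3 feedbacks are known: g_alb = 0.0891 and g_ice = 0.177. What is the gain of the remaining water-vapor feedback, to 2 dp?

Amplification A = ΔT/ΔT₀ = 15.4/4 = 3.85.
Total gain g = 1 − 1/A = 1 − 1/3.85 = 0.7403.
Known gains sum to 0.0891 + 0.177 = 0.2661.
g_wv = 0.7403 − 0.2661 = 0.47.

0.47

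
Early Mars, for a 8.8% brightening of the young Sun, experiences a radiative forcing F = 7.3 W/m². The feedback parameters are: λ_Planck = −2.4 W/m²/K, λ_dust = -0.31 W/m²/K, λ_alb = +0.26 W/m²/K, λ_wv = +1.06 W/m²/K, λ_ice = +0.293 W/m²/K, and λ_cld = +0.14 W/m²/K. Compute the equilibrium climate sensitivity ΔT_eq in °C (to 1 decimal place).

7.6 °C

Net feedback parameter λ = (−2.4) + (-0.31) + (+0.26) + (+1.06) + (+0.293) + (+0.14) = -0.957 W/m²/K.
ΔT = −F/λ = −7.3/(-0.957) = 7.6 °C.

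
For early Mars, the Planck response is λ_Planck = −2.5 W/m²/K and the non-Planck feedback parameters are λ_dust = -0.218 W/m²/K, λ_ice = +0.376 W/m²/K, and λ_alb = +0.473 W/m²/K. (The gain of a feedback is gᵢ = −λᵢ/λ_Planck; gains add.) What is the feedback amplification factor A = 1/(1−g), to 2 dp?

Convert to gains: g_dust = -0.218/2.5 = -0.0872; g_ice = 0.376/2.5 = 0.1504; g_alb = 0.473/2.5 = 0.1892.
Total gain g = 0.2524.
A = 1/(1 − 0.2524) = 1.34.

1.34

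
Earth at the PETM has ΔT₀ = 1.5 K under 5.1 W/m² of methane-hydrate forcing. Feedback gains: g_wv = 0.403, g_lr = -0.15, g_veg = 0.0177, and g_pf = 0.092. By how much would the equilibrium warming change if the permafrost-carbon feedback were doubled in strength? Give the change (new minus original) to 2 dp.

Original: g = 0.3627, ΔT = 1.5/(1−0.3627) = 2.3537 K.
With doubled permafrost-carbon: g' = 0.4547, ΔT' = 1.5/(1−0.4547) = 2.7508 K.
Change = 2.7508 − 2.3537 = 0.40 K.

0.40 K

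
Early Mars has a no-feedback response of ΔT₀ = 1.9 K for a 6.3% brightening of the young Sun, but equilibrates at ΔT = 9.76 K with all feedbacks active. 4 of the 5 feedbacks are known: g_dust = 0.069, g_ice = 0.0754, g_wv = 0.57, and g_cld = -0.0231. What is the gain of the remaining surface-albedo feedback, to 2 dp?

0.11

Amplification A = ΔT/ΔT₀ = 9.76/1.9 = 5.137.
Total gain g = 1 − 1/A = 1 − 1/5.137 = 0.8053.
Known gains sum to 0.069 + 0.0754 + 0.57 − 0.0231 = 0.6913.
g_alb = 0.8053 − 0.6913 = 0.11.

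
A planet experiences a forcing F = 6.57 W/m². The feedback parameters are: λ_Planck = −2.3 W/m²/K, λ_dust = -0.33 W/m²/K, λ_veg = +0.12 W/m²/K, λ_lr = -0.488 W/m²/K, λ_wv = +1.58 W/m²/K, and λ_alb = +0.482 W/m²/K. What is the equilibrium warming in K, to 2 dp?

7.02 K

Net feedback parameter λ = (−2.3) + (-0.33) + (+0.12) + (-0.488) + (+1.58) + (+0.482) = -0.936 W/m²/K.
ΔT = −F/λ = −6.57/(-0.936) = 7.02 K.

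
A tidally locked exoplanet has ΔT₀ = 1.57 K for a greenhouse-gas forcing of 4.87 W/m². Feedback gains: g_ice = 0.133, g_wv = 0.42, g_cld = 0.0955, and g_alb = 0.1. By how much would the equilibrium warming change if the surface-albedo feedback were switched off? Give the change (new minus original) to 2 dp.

Original: g = 0.7485, ΔT = 1.57/(1−0.7485) = 6.2425 K.
Without surface-albedo: g' = 0.6485, ΔT' = 1.57/(1−0.6485) = 4.4666 K.
Change = 4.4666 − 6.2425 = -1.78 K.

-1.78 K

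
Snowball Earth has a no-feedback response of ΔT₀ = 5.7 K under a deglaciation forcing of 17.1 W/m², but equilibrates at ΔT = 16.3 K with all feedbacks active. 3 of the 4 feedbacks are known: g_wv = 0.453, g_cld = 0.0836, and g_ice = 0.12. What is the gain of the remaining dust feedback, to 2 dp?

Amplification A = ΔT/ΔT₀ = 16.3/5.7 = 2.86.
Total gain g = 1 − 1/A = 1 − 1/2.86 = 0.6503.
Known gains sum to 0.453 + 0.0836 + 0.12 = 0.6566.
g_dust = 0.6503 − 0.6566 = -0.01.

-0.01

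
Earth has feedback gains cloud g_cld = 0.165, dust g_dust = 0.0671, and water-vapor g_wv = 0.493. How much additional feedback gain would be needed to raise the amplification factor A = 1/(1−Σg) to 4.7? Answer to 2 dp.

0.06

Current total gain = 0.7251.
Target gain for A = 4.7: g* = 1 − 1/4.7 = 0.7872.
Additional gain needed = 0.7872 − 0.7251 = 0.06.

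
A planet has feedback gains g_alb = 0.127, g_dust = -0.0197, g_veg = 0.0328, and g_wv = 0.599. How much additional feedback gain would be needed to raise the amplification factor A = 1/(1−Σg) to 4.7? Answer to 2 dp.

0.05

Current total gain = 0.7391.
Target gain for A = 4.7: g* = 1 − 1/4.7 = 0.7872.
Additional gain needed = 0.7872 − 0.7391 = 0.05.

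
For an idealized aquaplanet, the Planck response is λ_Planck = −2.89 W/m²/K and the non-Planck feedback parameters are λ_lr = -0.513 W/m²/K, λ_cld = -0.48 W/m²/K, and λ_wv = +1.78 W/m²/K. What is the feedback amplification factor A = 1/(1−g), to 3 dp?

1.374

Convert to gains: g_lr = -0.513/2.89 = -0.1775; g_cld = -0.48/2.89 = -0.1661; g_wv = 1.78/2.89 = 0.6159.
Total gain g = 0.2723.
A = 1/(1 − 0.2723) = 1.374.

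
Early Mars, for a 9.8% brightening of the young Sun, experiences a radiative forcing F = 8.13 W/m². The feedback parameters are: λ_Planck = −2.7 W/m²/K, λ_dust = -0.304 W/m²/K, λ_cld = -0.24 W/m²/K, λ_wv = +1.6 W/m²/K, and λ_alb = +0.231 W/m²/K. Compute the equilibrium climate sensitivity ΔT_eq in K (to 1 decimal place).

5.8 K

Net feedback parameter λ = (−2.7) + (-0.304) + (-0.24) + (+1.6) + (+0.231) = -1.413 W/m²/K.
ΔT = −F/λ = −8.13/(-1.413) = 5.8 K.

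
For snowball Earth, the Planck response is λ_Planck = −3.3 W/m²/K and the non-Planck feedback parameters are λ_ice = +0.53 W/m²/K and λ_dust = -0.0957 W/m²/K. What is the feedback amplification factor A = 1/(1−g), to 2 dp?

Convert to gains: g_ice = 0.53/3.3 = 0.1606; g_dust = -0.0957/3.3 = -0.029.
Total gain g = 0.1316.
A = 1/(1 − 0.1316) = 1.15.

1.15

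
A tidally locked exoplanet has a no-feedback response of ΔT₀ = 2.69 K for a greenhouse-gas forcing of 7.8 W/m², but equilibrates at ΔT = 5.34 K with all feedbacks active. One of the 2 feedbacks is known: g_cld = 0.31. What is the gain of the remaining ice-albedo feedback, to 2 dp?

Amplification A = ΔT/ΔT₀ = 5.34/2.69 = 1.985.
Total gain g = 1 − 1/A = 1 − 1/1.985 = 0.4962.
The known gain is 0.31.
g_ice = 0.4962 − 0.31 = 0.19.

0.19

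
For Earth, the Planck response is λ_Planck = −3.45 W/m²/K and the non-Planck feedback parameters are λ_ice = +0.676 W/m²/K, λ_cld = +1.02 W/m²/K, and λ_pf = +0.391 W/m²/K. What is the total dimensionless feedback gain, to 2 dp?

0.60

Convert to gains: g_ice = 0.676/3.45 = 0.1959; g_cld = 1.02/3.45 = 0.2957; g_pf = 0.391/3.45 = 0.1133.
Total gain g = 0.6049.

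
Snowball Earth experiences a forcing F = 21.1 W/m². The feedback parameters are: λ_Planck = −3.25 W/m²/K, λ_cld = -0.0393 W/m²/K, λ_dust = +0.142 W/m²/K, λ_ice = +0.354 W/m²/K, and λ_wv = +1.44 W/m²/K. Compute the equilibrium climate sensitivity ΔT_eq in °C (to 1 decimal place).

15.6 °C

Net feedback parameter λ = (−3.25) + (-0.0393) + (+0.142) + (+0.354) + (+1.44) = -1.3533 W/m²/K.
ΔT = −F/λ = −21.1/(-1.3533) = 15.6 °C.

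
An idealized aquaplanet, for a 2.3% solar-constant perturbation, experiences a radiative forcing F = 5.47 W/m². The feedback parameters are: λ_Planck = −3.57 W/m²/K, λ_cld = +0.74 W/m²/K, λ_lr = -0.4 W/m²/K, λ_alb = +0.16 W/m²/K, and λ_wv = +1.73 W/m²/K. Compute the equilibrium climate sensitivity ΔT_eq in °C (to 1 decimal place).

Net feedback parameter λ = (−3.57) + (+0.74) + (-0.4) + (+0.16) + (+1.73) = -1.34 W/m²/K.
ΔT = −F/λ = −5.47/(-1.34) = 4.1 °C.

4.1 °C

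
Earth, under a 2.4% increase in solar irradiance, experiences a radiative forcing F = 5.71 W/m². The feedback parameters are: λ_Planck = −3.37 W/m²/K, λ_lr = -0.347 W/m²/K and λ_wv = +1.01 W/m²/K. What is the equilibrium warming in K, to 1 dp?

2.1 K

Net feedback parameter λ = (−3.37) + (-0.347) + (+1.01) = -2.707 W/m²/K.
ΔT = −F/λ = −5.71/(-2.707) = 2.1 K.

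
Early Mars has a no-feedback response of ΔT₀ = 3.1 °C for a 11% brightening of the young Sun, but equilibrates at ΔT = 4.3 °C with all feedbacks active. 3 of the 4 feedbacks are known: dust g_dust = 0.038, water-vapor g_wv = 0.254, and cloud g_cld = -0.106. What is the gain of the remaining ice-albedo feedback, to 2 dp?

Amplification A = ΔT/ΔT₀ = 4.3/3.1 = 1.387.
Total gain g = 1 − 1/A = 1 − 1/1.387 = 0.279.
Known gains sum to 0.038 + 0.254 − 0.106 = 0.186.
g_ice = 0.279 − 0.186 = 0.09.

0.09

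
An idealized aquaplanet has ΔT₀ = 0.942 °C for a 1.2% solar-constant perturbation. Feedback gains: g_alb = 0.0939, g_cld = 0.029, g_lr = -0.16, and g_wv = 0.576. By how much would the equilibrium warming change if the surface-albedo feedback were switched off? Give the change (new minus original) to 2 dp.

-0.35 °C

Original: g = 0.5389, ΔT = 0.942/(1−0.5389) = 2.0429 °C.
Without surface-albedo: g' = 0.445, ΔT' = 0.942/(1−0.445) = 1.6973 °C.
Change = 1.6973 − 2.0429 = -0.35 °C.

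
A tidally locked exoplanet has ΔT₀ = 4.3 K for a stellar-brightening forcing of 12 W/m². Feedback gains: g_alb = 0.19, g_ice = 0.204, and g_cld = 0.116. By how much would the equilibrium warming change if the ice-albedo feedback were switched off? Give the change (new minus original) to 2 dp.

-2.58 K

Original: g = 0.51, ΔT = 4.3/(1−0.51) = 8.7755 K.
Without ice-albedo: g' = 0.306, ΔT' = 4.3/(1−0.306) = 6.1960 K.
Change = 6.1960 − 8.7755 = -2.58 K.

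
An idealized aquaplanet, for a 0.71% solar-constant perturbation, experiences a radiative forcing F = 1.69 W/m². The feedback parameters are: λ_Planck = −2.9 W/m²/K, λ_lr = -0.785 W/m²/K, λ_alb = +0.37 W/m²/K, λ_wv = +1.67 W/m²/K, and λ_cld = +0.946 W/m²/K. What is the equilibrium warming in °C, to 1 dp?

Net feedback parameter λ = (−2.9) + (-0.785) + (+0.37) + (+1.67) + (+0.946) = -0.699 W/m²/K.
ΔT = −F/λ = −1.69/(-0.699) = 2.4 °C.

2.4 °C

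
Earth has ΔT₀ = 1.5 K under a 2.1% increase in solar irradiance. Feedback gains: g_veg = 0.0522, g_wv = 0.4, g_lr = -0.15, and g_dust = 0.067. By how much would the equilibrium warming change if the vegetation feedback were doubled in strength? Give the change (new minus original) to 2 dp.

Original: g = 0.3692, ΔT = 1.5/(1−0.3692) = 2.3779 K.
With doubled vegetation: g' = 0.4214, ΔT' = 1.5/(1−0.4214) = 2.5925 K.
Change = 2.5925 − 2.3779 = 0.21 K.

0.21 K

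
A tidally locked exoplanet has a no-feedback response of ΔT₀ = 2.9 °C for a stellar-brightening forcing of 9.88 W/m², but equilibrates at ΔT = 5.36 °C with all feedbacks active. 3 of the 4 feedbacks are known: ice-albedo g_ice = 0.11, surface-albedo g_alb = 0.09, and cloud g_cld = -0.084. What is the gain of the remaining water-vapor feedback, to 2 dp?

0.34

Amplification A = ΔT/ΔT₀ = 5.36/2.9 = 1.848.
Total gain g = 1 − 1/A = 1 − 1/1.848 = 0.4589.
Known gains sum to 0.11 + 0.09 − 0.084 = 0.116.
g_wv = 0.4589 − 0.116 = 0.34.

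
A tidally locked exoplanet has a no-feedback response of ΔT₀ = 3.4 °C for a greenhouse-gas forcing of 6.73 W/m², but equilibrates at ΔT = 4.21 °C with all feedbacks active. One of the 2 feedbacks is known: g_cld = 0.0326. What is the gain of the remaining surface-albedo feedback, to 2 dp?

Amplification A = ΔT/ΔT₀ = 4.21/3.4 = 1.238.
Total gain g = 1 − 1/A = 1 − 1/1.238 = 0.1922.
The known gain is 0.0326.
g_alb = 0.1922 − 0.0326 = 0.16.

0.16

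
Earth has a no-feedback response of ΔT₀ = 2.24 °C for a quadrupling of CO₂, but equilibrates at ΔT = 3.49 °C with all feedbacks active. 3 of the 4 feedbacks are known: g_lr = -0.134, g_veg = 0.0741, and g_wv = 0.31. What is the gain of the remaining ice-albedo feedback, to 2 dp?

Amplification A = ΔT/ΔT₀ = 3.49/2.24 = 1.558.
Total gain g = 1 − 1/A = 1 − 1/1.558 = 0.3582.
Known gains sum to -0.134 + 0.0741 + 0.31 = 0.2501.
g_ice = 0.3582 − 0.2501 = 0.11.

0.11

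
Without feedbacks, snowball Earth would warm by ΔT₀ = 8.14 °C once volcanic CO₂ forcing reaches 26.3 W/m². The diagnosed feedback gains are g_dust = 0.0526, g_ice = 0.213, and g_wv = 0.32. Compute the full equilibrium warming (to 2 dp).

19.64 °C

Total gain g = 0.0526 + 0.213 + 0.32 = 0.5856.
Amplification A = 1/(1 − 0.5856) = 2.413.
ΔT = 8.14 × 2.413 = 19.64 °C.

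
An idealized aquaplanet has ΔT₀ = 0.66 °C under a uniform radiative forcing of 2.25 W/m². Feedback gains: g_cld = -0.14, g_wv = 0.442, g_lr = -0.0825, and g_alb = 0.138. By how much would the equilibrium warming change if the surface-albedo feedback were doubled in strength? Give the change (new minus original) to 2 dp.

0.28 °C

Original: g = 0.3575, ΔT = 0.66/(1−0.3575) = 1.0272 °C.
With doubled surface-albedo: g' = 0.4955, ΔT' = 0.66/(1−0.4955) = 1.3082 °C.
Change = 1.3082 − 1.0272 = 0.28 °C.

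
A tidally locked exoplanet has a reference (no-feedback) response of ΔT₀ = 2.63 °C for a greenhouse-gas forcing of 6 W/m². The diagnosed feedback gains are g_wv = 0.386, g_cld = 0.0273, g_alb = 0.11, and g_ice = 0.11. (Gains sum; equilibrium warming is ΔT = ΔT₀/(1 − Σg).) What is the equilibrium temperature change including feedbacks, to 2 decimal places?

7.17 °C

Total gain g = 0.386 + 0.0273 + 0.11 + 0.11 = 0.6333.
Amplification A = 1/(1 − 0.6333) = 2.727.
ΔT = 2.63 × 2.727 = 7.17 °C.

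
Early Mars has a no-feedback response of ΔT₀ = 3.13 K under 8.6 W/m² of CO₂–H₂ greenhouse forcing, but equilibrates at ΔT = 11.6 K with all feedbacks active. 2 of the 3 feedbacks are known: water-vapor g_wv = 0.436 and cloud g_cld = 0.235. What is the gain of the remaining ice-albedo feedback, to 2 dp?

0.06

Amplification A = ΔT/ΔT₀ = 11.6/3.13 = 3.706.
Total gain g = 1 − 1/A = 1 − 1/3.706 = 0.7302.
Known gains sum to 0.436 + 0.235 = 0.671.
g_ice = 0.7302 − 0.671 = 0.06.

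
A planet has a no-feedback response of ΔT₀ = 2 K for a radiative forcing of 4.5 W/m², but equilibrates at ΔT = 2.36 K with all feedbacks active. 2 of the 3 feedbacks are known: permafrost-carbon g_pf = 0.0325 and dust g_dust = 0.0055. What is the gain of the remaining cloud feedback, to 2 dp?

0.11

Amplification A = ΔT/ΔT₀ = 2.36/2 = 1.18.
Total gain g = 1 − 1/A = 1 − 1/1.18 = 0.1525.
Known gains sum to 0.0325 + 0.0055 = 0.038.
g_cld = 0.1525 − 0.038 = 0.11.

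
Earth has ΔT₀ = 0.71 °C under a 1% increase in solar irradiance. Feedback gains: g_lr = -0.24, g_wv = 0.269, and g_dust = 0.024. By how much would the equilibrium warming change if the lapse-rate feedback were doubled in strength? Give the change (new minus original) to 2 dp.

-0.15 °C

Original: g = 0.053, ΔT = 0.71/(1−0.053) = 0.7497 °C.
With doubled lapse-rate: g' = -0.187, ΔT' = 0.71/(1+0.187) = 0.5981 °C.
Change = 0.5981 − 0.7497 = -0.15 °C.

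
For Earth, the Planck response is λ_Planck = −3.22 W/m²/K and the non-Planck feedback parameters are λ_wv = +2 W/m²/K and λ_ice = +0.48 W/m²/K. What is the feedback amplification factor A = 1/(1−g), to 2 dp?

Convert to gains: g_wv = 2/3.22 = 0.6211; g_ice = 0.48/3.22 = 0.1491.
Total gain g = 0.7702.
A = 1/(1 − 0.7702) = 4.35.

4.35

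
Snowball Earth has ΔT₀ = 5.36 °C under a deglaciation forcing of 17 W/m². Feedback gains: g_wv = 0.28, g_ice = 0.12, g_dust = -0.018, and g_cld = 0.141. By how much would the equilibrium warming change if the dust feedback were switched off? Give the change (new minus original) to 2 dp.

Original: g = 0.523, ΔT = 5.36/(1−0.523) = 11.2369 °C.
Without dust: g' = 0.541, ΔT' = 5.36/(1−0.541) = 11.6776 °C.
Change = 11.6776 − 11.2369 = 0.44 °C.

0.44 °C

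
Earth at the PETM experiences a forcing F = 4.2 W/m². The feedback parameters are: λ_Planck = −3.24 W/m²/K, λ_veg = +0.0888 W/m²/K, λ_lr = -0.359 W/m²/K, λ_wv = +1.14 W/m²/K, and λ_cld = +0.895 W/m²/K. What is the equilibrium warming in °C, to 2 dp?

2.85 °C

Net feedback parameter λ = (−3.24) + (+0.0888) + (-0.359) + (+1.14) + (+0.895) = -1.4752 W/m²/K.
ΔT = −F/λ = −4.2/(-1.4752) = 2.85 °C.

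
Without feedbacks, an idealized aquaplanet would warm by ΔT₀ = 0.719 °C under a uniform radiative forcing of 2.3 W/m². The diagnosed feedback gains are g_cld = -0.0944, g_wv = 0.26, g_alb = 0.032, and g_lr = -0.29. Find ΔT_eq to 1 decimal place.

0.7 °C

Total gain g = -0.0944 + 0.26 + 0.032 − 0.29 = -0.0924.
Amplification A = 1/(1 + 0.0924) = 0.9154.
ΔT = 0.719 × 0.9154 = 0.7 °C.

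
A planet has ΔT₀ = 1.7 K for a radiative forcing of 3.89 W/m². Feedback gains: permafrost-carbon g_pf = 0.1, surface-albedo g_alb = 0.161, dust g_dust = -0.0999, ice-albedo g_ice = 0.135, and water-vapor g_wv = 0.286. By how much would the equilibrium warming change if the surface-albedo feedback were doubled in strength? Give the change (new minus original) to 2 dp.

2.55 K

Original: g = 0.5821, ΔT = 1.7/(1−0.5821) = 4.0680 K.
With doubled surface-albedo: g' = 0.7431, ΔT' = 1.7/(1−0.7431) = 6.6174 K.
Change = 6.6174 − 4.0680 = 2.55 K.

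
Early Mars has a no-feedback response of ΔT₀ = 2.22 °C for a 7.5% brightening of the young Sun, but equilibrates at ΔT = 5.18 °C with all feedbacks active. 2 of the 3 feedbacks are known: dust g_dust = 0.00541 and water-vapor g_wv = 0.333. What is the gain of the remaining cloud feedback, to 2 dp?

0.23

Amplification A = ΔT/ΔT₀ = 5.18/2.22 = 2.333.
Total gain g = 1 − 1/A = 1 − 1/2.333 = 0.5714.
Known gains sum to 0.00541 + 0.333 = 0.33841.
g_cld = 0.5714 − 0.33841 = 0.23.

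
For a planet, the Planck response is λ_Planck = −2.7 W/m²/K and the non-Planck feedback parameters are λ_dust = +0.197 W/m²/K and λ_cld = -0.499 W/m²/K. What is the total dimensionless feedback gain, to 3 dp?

Convert to gains: g_dust = 0.197/2.7 = 0.07296; g_cld = -0.499/2.7 = -0.1848.
Total gain g = -0.11184.

-0.112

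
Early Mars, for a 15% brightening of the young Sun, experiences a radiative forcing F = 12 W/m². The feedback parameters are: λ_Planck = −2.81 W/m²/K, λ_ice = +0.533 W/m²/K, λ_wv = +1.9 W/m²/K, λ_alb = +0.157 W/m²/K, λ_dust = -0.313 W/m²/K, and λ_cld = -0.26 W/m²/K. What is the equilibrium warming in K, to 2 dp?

Net feedback parameter λ = (−2.81) + (+0.533) + (+1.9) + (+0.157) + (-0.313) + (-0.26) = -0.793 W/m²/K.
ΔT = −F/λ = −12/(-0.793) = 15.13 K.

15.13 K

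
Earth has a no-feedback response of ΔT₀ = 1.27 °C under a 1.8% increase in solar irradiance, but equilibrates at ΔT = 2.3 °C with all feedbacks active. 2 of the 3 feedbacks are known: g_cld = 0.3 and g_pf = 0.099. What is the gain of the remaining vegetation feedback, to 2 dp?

0.05

Amplification A = ΔT/ΔT₀ = 2.3/1.27 = 1.811.
Total gain g = 1 − 1/A = 1 − 1/1.811 = 0.4478.
Known gains sum to 0.3 + 0.099 = 0.399.
g_veg = 0.4478 − 0.399 = 0.05.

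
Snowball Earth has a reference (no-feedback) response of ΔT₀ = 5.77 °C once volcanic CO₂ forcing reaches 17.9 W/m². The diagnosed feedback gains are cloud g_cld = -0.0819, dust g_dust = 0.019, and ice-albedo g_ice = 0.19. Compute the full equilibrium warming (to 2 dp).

Total gain g = -0.0819 + 0.019 + 0.19 = 0.1271.
Amplification A = 1/(1 − 0.1271) = 1.146.
ΔT = 5.77 × 1.146 = 6.61 °C.

6.61 °C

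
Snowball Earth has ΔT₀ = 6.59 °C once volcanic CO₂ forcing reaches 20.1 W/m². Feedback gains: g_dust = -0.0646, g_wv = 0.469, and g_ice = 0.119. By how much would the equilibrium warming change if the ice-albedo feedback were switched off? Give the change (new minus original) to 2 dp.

Original: g = 0.5234, ΔT = 6.59/(1−0.5234) = 13.8271 °C.
Without ice-albedo: g' = 0.4044, ΔT' = 6.59/(1−0.4044) = 11.0645 °C.
Change = 11.0645 − 13.8271 = -2.76 °C.

-2.76 °C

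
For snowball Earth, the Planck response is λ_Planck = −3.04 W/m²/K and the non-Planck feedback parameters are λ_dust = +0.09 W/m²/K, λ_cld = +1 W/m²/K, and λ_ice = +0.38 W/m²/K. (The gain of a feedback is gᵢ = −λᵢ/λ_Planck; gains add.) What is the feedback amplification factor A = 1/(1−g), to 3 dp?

1.936

Convert to gains: g_dust = 0.09/3.04 = 0.02961; g_cld = 1/3.04 = 0.3289; g_ice = 0.38/3.04 = 0.125.
Total gain g = 0.48351.
A = 1/(1 − 0.48351) = 1.936.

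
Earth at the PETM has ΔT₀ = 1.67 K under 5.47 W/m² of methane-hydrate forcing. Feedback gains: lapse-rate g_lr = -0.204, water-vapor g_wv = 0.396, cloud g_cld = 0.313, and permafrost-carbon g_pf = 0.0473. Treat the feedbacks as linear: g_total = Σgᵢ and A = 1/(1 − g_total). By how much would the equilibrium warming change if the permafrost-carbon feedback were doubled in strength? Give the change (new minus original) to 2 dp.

0.44 K

Original: g = 0.5523, ΔT = 1.67/(1−0.5523) = 3.7302 K.
With doubled permafrost-carbon: g' = 0.5996, ΔT' = 1.67/(1−0.5996) = 4.1708 K.
Change = 4.1708 − 3.7302 = 0.44 K.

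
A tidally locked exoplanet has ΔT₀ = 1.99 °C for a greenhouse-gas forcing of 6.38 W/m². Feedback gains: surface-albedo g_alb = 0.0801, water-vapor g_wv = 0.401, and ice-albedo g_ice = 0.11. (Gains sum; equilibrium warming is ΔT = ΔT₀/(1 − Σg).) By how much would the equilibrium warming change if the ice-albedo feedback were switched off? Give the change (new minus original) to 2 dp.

Original: g = 0.5911, ΔT = 1.99/(1−0.5911) = 4.8667 °C.
Without ice-albedo: g' = 0.4811, ΔT' = 1.99/(1−0.4811) = 3.8350 °C.
Change = 3.8350 − 4.8667 = -1.03 °C.

-1.03 °C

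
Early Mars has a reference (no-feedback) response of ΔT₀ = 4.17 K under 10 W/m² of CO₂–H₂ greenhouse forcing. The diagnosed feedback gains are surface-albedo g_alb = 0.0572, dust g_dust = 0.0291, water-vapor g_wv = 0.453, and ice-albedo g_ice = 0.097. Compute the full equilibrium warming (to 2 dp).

Total gain g = 0.0572 + 0.0291 + 0.453 + 0.097 = 0.6363.
Amplification A = 1/(1 − 0.6363) = 2.75.
ΔT = 4.17 × 2.75 = 11.47 K.

11.47 K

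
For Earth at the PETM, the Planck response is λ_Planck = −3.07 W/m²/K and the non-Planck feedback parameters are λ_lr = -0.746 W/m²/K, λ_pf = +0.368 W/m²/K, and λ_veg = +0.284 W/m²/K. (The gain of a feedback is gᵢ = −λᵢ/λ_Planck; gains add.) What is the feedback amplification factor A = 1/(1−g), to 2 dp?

Convert to gains: g_lr = -0.746/3.07 = -0.243; g_pf = 0.368/3.07 = 0.1199; g_veg = 0.284/3.07 = 0.09251.
Total gain g = -0.03059.
A = 1/(1 + 0.03059) = 0.97.

0.97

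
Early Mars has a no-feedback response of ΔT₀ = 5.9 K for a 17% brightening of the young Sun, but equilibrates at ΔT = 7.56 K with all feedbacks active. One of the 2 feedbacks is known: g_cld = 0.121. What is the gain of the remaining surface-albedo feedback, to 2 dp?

0.10

Amplification A = ΔT/ΔT₀ = 7.56/5.9 = 1.281.
Total gain g = 1 − 1/A = 1 − 1/1.281 = 0.2194.
The known gain is 0.121.
g_alb = 0.2194 − 0.121 = 0.10.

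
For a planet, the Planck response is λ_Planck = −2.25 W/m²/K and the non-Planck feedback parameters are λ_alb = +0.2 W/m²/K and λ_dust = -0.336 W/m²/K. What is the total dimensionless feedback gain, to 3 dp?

Convert to gains: g_alb = 0.2/2.25 = 0.08889; g_dust = -0.336/2.25 = -0.1493.
Total gain g = -0.06041.

-0.060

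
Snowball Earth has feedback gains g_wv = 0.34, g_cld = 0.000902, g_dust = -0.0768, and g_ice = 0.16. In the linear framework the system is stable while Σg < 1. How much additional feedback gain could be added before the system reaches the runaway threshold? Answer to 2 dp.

Current total gain = 0.34 + 0.000902 − 0.0768 + 0.16 = 0.424102.
Margin to runaway = 1 − 0.424102 = 0.58.

0.58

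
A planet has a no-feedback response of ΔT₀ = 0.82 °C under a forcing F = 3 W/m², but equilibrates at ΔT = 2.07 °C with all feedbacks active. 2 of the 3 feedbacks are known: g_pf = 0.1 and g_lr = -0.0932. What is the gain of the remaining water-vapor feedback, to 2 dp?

0.60

Amplification A = ΔT/ΔT₀ = 2.07/0.82 = 2.524.
Total gain g = 1 − 1/A = 1 − 1/2.524 = 0.6038.
Known gains sum to 0.1 − 0.0932 = 0.0068.
g_wv = 0.6038 − 0.0068 = 0.60.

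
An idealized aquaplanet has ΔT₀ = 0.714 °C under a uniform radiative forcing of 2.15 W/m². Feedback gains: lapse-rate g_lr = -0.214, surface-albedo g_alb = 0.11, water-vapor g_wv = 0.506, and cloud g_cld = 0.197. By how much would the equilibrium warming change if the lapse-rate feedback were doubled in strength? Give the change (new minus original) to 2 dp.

-0.62 °C

Original: g = 0.599, ΔT = 0.714/(1−0.599) = 1.7805 °C.
With doubled lapse-rate: g' = 0.385, ΔT' = 0.714/(1−0.385) = 1.1610 °C.
Change = 1.1610 − 1.7805 = -0.62 °C.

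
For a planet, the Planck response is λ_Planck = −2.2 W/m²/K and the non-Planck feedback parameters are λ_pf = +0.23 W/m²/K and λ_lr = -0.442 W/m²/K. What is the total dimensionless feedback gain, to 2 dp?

Convert to gains: g_pf = 0.23/2.2 = 0.1045; g_lr = -0.442/2.2 = -0.2009.
Total gain g = -0.0964.

-0.10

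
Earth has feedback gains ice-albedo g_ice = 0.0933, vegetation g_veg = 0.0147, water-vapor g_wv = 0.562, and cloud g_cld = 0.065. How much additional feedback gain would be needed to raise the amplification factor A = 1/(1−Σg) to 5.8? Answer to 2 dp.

0.09

Current total gain = 0.735.
Target gain for A = 5.8: g* = 1 − 1/5.8 = 0.8276.
Additional gain needed = 0.8276 − 0.735 = 0.09.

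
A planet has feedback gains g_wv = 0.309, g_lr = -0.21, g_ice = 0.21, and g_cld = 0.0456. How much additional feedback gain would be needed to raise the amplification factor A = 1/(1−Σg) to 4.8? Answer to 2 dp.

0.44

Current total gain = 0.3546.
Target gain for A = 4.8: g* = 1 − 1/4.8 = 0.7917.
Additional gain needed = 0.7917 − 0.3546 = 0.44.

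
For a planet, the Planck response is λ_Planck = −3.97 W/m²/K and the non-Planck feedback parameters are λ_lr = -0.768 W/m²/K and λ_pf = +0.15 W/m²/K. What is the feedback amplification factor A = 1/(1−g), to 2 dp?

0.87

Convert to gains: g_lr = -0.768/3.97 = -0.1935; g_pf = 0.15/3.97 = 0.03778.
Total gain g = -0.15572.
A = 1/(1 + 0.15572) = 0.87.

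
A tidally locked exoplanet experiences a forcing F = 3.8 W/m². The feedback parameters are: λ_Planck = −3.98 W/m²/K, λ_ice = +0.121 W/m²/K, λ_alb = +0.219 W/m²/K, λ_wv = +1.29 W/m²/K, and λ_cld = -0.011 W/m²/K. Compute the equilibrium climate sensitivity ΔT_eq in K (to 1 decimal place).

Net feedback parameter λ = (−3.98) + (+0.121) + (+0.219) + (+1.29) + (-0.011) = -2.361 W/m²/K.
ΔT = −F/λ = −3.8/(-2.361) = 1.6 K.

1.6 K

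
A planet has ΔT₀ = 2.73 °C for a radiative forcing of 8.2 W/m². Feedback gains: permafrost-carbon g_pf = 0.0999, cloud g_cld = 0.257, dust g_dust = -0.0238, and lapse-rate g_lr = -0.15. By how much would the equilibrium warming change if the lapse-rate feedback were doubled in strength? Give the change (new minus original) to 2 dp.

-0.52 °C

Original: g = 0.1831, ΔT = 2.73/(1−0.1831) = 3.3419 °C.
With doubled lapse-rate: g' = 0.0331, ΔT' = 2.73/(1−0.0331) = 2.8235 °C.
Change = 2.8235 − 3.3419 = -0.52 °C.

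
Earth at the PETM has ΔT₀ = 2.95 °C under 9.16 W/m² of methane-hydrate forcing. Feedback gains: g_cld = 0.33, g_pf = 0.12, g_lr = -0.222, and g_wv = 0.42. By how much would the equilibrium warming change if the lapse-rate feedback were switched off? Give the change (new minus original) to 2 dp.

14.31 °C

Original: g = 0.648, ΔT = 2.95/(1−0.648) = 8.3807 °C.
Without lapse-rate: g' = 0.87, ΔT' = 2.95/(1−0.87) = 22.6923 °C.
Change = 22.6923 − 8.3807 = 14.31 °C.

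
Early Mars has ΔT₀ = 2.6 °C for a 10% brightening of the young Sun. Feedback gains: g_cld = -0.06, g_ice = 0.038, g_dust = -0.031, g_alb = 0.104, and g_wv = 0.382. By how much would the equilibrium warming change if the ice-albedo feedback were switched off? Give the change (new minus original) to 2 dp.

-0.29 °C

Original: g = 0.433, ΔT = 2.6/(1−0.433) = 4.5855 °C.
Without ice-albedo: g' = 0.395, ΔT' = 2.6/(1−0.395) = 4.2975 °C.
Change = 4.2975 − 4.5855 = -0.29 °C.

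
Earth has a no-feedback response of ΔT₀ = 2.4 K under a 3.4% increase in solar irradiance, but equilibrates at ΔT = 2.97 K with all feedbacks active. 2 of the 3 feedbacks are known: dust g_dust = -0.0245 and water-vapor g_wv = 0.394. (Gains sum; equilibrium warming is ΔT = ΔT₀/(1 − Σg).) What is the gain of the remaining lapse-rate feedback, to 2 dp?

Amplification A = ΔT/ΔT₀ = 2.97/2.4 = 1.238.
Total gain g = 1 − 1/A = 1 − 1/1.238 = 0.1922.
Known gains sum to -0.0245 + 0.394 = 0.3695.
g_lr = 0.1922 − 0.3695 = -0.18.

-0.18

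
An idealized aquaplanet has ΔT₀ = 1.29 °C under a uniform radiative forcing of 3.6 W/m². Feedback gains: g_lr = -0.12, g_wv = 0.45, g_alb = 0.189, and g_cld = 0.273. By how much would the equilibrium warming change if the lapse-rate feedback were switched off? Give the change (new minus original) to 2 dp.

Original: g = 0.792, ΔT = 1.29/(1−0.792) = 6.2019 °C.
Without lapse-rate: g' = 0.912, ΔT' = 1.29/(1−0.912) = 14.6591 °C.
Change = 14.6591 − 6.2019 = 8.46 °C.

8.46 °C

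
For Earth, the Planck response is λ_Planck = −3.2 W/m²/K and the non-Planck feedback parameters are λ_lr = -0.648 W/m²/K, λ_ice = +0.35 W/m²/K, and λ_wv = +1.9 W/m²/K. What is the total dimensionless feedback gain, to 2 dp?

0.50

Convert to gains: g_lr = -0.648/3.2 = -0.2025; g_ice = 0.35/3.2 = 0.1094; g_wv = 1.9/3.2 = 0.5937.
Total gain g = 0.5006.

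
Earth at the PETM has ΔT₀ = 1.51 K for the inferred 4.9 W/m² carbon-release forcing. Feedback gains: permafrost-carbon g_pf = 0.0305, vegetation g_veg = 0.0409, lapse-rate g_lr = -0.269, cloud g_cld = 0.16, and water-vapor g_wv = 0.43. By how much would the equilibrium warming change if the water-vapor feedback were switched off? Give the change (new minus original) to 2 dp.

-1.03 K

Original: g = 0.3924, ΔT = 1.51/(1−0.3924) = 2.4852 K.
Without water-vapor: g' = -0.0376, ΔT' = 1.51/(1+0.0376) = 1.4553 K.
Change = 1.4553 − 2.4852 = -1.03 K.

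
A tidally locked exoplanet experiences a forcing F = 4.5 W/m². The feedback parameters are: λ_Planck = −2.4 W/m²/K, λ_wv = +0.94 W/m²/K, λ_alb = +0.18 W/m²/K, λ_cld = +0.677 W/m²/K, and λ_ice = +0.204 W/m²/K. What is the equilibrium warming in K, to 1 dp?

Net feedback parameter λ = (−2.4) + (+0.94) + (+0.18) + (+0.677) + (+0.204) = -0.399 W/m²/K.
ΔT = −F/λ = −4.5/(-0.399) = 11.3 K.

11.3 K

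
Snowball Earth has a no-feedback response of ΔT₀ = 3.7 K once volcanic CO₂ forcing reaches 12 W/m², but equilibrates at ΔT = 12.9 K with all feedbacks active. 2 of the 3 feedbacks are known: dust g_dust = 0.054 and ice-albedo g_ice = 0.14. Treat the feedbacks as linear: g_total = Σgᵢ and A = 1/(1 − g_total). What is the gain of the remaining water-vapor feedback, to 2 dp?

0.52

Amplification A = ΔT/ΔT₀ = 12.9/3.7 = 3.486.
Total gain g = 1 − 1/A = 1 − 1/3.486 = 0.7131.
Known gains sum to 0.054 + 0.14 = 0.194.
g_wv = 0.7131 − 0.194 = 0.52.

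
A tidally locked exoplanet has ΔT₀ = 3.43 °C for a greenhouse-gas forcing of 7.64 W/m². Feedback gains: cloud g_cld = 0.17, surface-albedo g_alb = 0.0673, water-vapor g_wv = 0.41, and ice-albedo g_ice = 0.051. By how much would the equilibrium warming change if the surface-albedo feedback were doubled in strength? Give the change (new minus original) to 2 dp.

Original: g = 0.6983, ΔT = 3.43/(1−0.6983) = 11.3689 °C.
With doubled surface-albedo: g' = 0.7656, ΔT' = 3.43/(1−0.7656) = 14.6331 °C.
Change = 14.6331 − 11.3689 = 3.26 °C.

3.26 °C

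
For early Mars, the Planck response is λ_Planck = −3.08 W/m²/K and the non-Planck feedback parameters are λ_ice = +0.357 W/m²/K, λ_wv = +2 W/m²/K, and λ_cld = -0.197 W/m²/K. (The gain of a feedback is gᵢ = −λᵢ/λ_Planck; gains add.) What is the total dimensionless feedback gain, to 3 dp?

0.701

Convert to gains: g_ice = 0.357/3.08 = 0.1159; g_wv = 2/3.08 = 0.6494; g_cld = -0.197/3.08 = -0.06396.
Total gain g = 0.70134.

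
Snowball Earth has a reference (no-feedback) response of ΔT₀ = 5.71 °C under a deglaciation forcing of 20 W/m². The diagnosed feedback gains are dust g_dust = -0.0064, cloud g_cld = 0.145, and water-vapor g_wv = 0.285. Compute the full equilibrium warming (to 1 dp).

Total gain g = -0.0064 + 0.145 + 0.285 = 0.4236.
Amplification A = 1/(1 − 0.4236) = 1.735.
ΔT = 5.71 × 1.735 = 9.9 °C.

9.9 °C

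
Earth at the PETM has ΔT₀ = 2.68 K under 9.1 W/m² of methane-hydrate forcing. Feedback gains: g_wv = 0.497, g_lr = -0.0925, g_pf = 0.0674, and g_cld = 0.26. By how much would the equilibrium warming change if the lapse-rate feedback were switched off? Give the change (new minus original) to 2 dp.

Original: g = 0.7319, ΔT = 2.68/(1−0.7319) = 9.9963 K.
Without lapse-rate: g' = 0.8244, ΔT' = 2.68/(1−0.8244) = 15.2620 K.
Change = 15.2620 − 9.9963 = 5.27 K.

5.27 K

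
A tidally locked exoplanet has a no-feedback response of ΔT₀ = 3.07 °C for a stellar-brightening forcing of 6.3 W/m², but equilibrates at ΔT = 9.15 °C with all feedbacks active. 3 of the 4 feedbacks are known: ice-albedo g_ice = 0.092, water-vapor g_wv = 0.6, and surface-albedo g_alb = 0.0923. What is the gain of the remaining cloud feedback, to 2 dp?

Amplification A = ΔT/ΔT₀ = 9.15/3.07 = 2.98.
Total gain g = 1 − 1/A = 1 − 1/2.98 = 0.6644.
Known gains sum to 0.092 + 0.6 + 0.0923 = 0.7843.
g_cld = 0.6644 − 0.7843 = -0.12.

-0.12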